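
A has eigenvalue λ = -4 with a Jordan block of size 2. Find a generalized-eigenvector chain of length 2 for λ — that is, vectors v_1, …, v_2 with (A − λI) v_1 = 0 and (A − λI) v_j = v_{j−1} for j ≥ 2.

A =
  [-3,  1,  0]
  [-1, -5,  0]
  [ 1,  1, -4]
A Jordan chain for λ = -4 of length 2:
v_1 = (1, -1, 1)ᵀ
v_2 = (1, 0, 0)ᵀ

Let N = A − (-4)·I. We want v_2 with N^2 v_2 = 0 but N^1 v_2 ≠ 0; then v_{j-1} := N · v_j for j = 2, …, 2.

Pick v_2 = (1, 0, 0)ᵀ.
Then v_1 = N · v_2 = (1, -1, 1)ᵀ.

Sanity check: (A − (-4)·I) v_1 = (0, 0, 0)ᵀ = 0. ✓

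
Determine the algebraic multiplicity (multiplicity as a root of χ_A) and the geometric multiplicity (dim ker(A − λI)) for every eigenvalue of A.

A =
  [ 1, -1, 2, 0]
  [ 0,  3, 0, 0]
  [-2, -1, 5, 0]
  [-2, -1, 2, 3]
λ = 3: alg = 4, geom = 3

Step 1 — factor the characteristic polynomial to read off the algebraic multiplicities:
  χ_A(x) = (x - 3)^4

Step 2 — compute geometric multiplicities via the rank-nullity identity g(λ) = n − rank(A − λI):
  rank(A − (3)·I) = 1, so dim ker(A − (3)·I) = n − 1 = 3

Summary:
  λ = 3: algebraic multiplicity = 4, geometric multiplicity = 3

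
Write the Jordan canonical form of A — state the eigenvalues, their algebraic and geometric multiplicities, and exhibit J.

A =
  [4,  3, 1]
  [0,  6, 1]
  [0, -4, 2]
J_3(4)

The characteristic polynomial is
  det(x·I − A) = x^3 - 12*x^2 + 48*x - 64 = (x - 4)^3

Eigenvalues and multiplicities (the geometric multiplicity of λ is n − rank(A − λI), which equals the number of Jordan blocks for λ):
  λ = 4: algebraic multiplicity = 3, geometric multiplicity = 1

Determining the block sizes for each eigenvalue:
  λ = 4: one block (gm = 1), so the single block has size am = 3 → block sizes [3]

Assembling the blocks gives a Jordan form
J =
  [4, 1, 0]
  [0, 4, 1]
  [0, 0, 4]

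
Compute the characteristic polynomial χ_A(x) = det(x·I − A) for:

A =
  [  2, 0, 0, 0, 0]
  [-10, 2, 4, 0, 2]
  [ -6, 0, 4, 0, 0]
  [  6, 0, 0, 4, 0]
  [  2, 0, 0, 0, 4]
x^5 - 16*x^4 + 100*x^3 - 304*x^2 + 448*x - 256

Expanding det(x·I − A) (e.g. by cofactor expansion or by noting that A is similar to its Jordan form J, which has the same characteristic polynomial as A) gives
  χ_A(x) = x^5 - 16*x^4 + 100*x^3 - 304*x^2 + 448*x - 256
which factors as (x - 4)^3*(x - 2)^2. The eigenvalues (with algebraic multiplicities) are λ = 2 with multiplicity 2, λ = 4 with multiplicity 3.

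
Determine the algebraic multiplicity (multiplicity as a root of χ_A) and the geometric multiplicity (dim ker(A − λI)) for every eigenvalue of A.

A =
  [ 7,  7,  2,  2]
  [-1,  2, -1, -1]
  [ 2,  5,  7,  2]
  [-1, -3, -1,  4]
λ = 5: alg = 4, geom = 2

Step 1 — factor the characteristic polynomial to read off the algebraic multiplicities:
  χ_A(x) = (x - 5)^4

Step 2 — compute geometric multiplicities via the rank-nullity identity g(λ) = n − rank(A − λI):
  rank(A − (5)·I) = 2, so dim ker(A − (5)·I) = n − 2 = 2

Summary:
  λ = 5: algebraic multiplicity = 4, geometric multiplicity = 2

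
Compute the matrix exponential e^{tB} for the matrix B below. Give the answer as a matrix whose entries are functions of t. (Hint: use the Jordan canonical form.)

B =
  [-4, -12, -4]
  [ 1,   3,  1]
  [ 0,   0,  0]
e^{tB} =
  [-3 + 4*exp(-t), -12 + 12*exp(-t), -4 + 4*exp(-t)]
  [1 - exp(-t), 4 - 3*exp(-t), 1 - exp(-t)]
  [0, 0, 1]

Strategy: write B = P · J · P⁻¹ where J is a Jordan canonical form, so e^{tB} = P · e^{tJ} · P⁻¹, and e^{tJ} can be computed block-by-block.

B has Jordan form
J =
  [-1, 0, 0]
  [ 0, 0, 0]
  [ 0, 0, 0]
(up to reordering of blocks).

Per-block formulas:
  For a 1×1 block at λ = 0: exp(t · [0]) = [e^(0t)].
  For a 1×1 block at λ = -1: exp(t · [-1]) = [e^(-1t)].

After assembling e^{tJ} and conjugating by P, we get:

e^{tB} =
  [-3 + 4*exp(-t), -12 + 12*exp(-t), -4 + 4*exp(-t)]
  [1 - exp(-t), 4 - 3*exp(-t), 1 - exp(-t)]
  [0, 0, 1]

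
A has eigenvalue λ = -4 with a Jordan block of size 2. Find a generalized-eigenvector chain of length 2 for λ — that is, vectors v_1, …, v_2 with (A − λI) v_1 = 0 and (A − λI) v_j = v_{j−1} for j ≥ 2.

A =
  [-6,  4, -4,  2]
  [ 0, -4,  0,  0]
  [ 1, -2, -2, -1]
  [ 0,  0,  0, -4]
A Jordan chain for λ = -4 of length 2:
v_1 = (-2, 0, 1, 0)ᵀ
v_2 = (1, 0, 0, 0)ᵀ

Let N = A − (-4)·I. We want v_2 with N^2 v_2 = 0 but N^1 v_2 ≠ 0; then v_{j-1} := N · v_j for j = 2, …, 2.

Pick v_2 = (1, 0, 0, 0)ᵀ.
Then v_1 = N · v_2 = (-2, 0, 1, 0)ᵀ.

Sanity check: (A − (-4)·I) v_1 = (0, 0, 0, 0)ᵀ = 0. ✓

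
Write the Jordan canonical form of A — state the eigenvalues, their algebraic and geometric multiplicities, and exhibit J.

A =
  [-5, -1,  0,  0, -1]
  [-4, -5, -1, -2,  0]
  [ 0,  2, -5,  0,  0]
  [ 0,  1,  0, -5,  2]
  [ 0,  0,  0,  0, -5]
J_3(-5) ⊕ J_2(-5)

The characteristic polynomial is
  det(x·I − A) = x^5 + 25*x^4 + 250*x^3 + 1250*x^2 + 3125*x + 3125 = (x + 5)^5

Eigenvalues and multiplicities (the geometric multiplicity of λ is n − rank(A − λI), which equals the number of Jordan blocks for λ):
  λ = -5: algebraic multiplicity = 5, geometric multiplicity = 2

Determining the block sizes for each eigenvalue:
  λ = -5: with am = 5 and gm = 2, the partition is not yet determined (e.g. several partitions of 5 into 2 parts exist). Let N = A − (-5)·I. Computing rank(N^1) = 3, rank(N^2) = 1, rank(N^3) = 0; the number of blocks of size ≥ j is rank(N^{j−1}) − rank(N^j), giving [2, 2, 1]. So we have 1 block(s) of size 3, 1 block(s) of size 2 → block sizes [3, 2]

Assembling the blocks gives a Jordan form
J =
  [-5,  1,  0,  0,  0]
  [ 0, -5,  1,  0,  0]
  [ 0,  0, -5,  0,  0]
  [ 0,  0,  0, -5,  1]
  [ 0,  0,  0,  0, -5]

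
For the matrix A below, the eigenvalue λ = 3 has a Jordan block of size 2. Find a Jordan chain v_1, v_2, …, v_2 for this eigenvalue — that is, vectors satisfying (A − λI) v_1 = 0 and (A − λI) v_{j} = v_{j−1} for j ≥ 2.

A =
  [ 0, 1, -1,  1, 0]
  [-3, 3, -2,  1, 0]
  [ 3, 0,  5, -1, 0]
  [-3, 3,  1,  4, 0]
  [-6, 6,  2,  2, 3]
A Jordan chain for λ = 3 of length 2:
v_1 = (-3, -3, 3, -3, -6)ᵀ
v_2 = (1, 0, 0, 0, 0)ᵀ

Let N = A − (3)·I. We want v_2 with N^2 v_2 = 0 but N^1 v_2 ≠ 0; then v_{j-1} := N · v_j for j = 2, …, 2.

Pick v_2 = (1, 0, 0, 0, 0)ᵀ.
Then v_1 = N · v_2 = (-3, -3, 3, -3, -6)ᵀ.

Sanity check: (A − (3)·I) v_1 = (0, 0, 0, 0, 0)ᵀ = 0. ✓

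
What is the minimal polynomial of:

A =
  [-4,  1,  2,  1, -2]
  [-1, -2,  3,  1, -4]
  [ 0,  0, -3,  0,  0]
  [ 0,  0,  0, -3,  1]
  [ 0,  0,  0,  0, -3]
x^3 + 9*x^2 + 27*x + 27

The characteristic polynomial is χ_A(x) = (x + 3)^5, so the eigenvalues are known. The minimal polynomial is
  m_A(x) = Π_λ (x − λ)^{k_λ}
where k_λ is the size of the *largest* Jordan block for λ (equivalently, the smallest k with (A − λI)^k v = 0 for every generalised eigenvector v of λ).

  λ = -3: largest Jordan block has size 3, contributing (x + 3)^3

So m_A(x) = (x + 3)^3 = x^3 + 9*x^2 + 27*x + 27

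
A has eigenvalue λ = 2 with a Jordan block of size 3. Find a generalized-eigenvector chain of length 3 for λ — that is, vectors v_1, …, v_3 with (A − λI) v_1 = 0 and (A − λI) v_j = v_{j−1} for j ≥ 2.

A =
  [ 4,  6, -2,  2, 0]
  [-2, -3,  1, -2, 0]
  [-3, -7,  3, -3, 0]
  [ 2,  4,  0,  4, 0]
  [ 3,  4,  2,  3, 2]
A Jordan chain for λ = 2 of length 3:
v_1 = (2, -1, -1, 0, -2)ᵀ
v_2 = (2, -2, -3, 2, 3)ᵀ
v_3 = (1, 0, 0, 0, 0)ᵀ

Let N = A − (2)·I. We want v_3 with N^3 v_3 = 0 but N^2 v_3 ≠ 0; then v_{j-1} := N · v_j for j = 3, …, 2.

Pick v_3 = (1, 0, 0, 0, 0)ᵀ.
Then v_2 = N · v_3 = (2, -2, -3, 2, 3)ᵀ.
Then v_1 = N · v_2 = (2, -1, -1, 0, -2)ᵀ.

Sanity check: (A − (2)·I) v_1 = (0, 0, 0, 0, 0)ᵀ = 0. ✓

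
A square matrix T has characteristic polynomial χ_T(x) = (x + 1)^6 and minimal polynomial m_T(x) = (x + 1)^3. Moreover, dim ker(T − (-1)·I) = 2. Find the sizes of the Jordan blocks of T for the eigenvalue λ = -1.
Block sizes for λ = -1: [3, 3]

Step 1 — from the characteristic polynomial, algebraic multiplicity of λ = -1 is 6. From dim ker(T − (-1)·I) = 2, there are exactly 2 Jordan blocks for λ = -1.
Step 2 — from the minimal polynomial, the factor (x + 1)^3 tells us the largest block for λ = -1 has size 3.
Step 3 — with total size 6, 2 blocks, and largest block 3, the block sizes (in nonincreasing order) are [3, 3].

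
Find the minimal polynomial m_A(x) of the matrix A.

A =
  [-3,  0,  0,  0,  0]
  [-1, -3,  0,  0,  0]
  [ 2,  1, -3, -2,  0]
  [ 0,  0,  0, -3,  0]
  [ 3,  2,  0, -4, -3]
x^3 + 9*x^2 + 27*x + 27

The characteristic polynomial is χ_A(x) = (x + 3)^5, so the eigenvalues are known. The minimal polynomial is
  m_A(x) = Π_λ (x − λ)^{k_λ}
where k_λ is the size of the *largest* Jordan block for λ (equivalently, the smallest k with (A − λI)^k v = 0 for every generalised eigenvector v of λ).

  λ = -3: largest Jordan block has size 3, contributing (x + 3)^3

So m_A(x) = (x + 3)^3 = x^3 + 9*x^2 + 27*x + 27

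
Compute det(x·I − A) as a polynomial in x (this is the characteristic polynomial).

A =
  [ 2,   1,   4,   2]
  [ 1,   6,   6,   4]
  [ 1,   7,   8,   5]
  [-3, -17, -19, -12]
x^4 - 4*x^3 + 6*x^2 - 4*x + 1

Expanding det(x·I − A) (e.g. by cofactor expansion or by noting that A is similar to its Jordan form J, which has the same characteristic polynomial as A) gives
  χ_A(x) = x^4 - 4*x^3 + 6*x^2 - 4*x + 1
which factors as (x - 1)^4. The eigenvalues (with algebraic multiplicities) are λ = 1 with multiplicity 4.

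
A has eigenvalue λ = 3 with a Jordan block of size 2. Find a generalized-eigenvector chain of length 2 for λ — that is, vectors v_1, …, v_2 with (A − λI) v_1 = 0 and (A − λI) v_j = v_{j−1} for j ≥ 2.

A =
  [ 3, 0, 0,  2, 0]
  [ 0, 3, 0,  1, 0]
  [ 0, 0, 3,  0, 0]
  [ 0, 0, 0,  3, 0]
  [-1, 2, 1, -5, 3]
A Jordan chain for λ = 3 of length 2:
v_1 = (0, 0, 0, 0, -1)ᵀ
v_2 = (1, 0, 0, 0, 0)ᵀ

Let N = A − (3)·I. We want v_2 with N^2 v_2 = 0 but N^1 v_2 ≠ 0; then v_{j-1} := N · v_j for j = 2, …, 2.

Pick v_2 = (1, 0, 0, 0, 0)ᵀ.
Then v_1 = N · v_2 = (0, 0, 0, 0, -1)ᵀ.

Sanity check: (A − (3)·I) v_1 = (0, 0, 0, 0, 0)ᵀ = 0. ✓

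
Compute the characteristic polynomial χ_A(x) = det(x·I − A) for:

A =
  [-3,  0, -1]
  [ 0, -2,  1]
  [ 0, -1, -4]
x^3 + 9*x^2 + 27*x + 27

Expanding det(x·I − A) (e.g. by cofactor expansion or by noting that A is similar to its Jordan form J, which has the same characteristic polynomial as A) gives
  χ_A(x) = x^3 + 9*x^2 + 27*x + 27
which factors as (x + 3)^3. The eigenvalues (with algebraic multiplicities) are λ = -3 with multiplicity 3.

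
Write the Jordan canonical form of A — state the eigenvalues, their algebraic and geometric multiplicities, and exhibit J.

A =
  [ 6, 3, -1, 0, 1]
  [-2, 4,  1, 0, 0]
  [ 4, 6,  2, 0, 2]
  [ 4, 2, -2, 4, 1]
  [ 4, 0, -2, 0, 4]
J_3(4) ⊕ J_2(4)

The characteristic polynomial is
  det(x·I − A) = x^5 - 20*x^4 + 160*x^3 - 640*x^2 + 1280*x - 1024 = (x - 4)^5

Eigenvalues and multiplicities (the geometric multiplicity of λ is n − rank(A − λI), which equals the number of Jordan blocks for λ):
  λ = 4: algebraic multiplicity = 5, geometric multiplicity = 2

Determining the block sizes for each eigenvalue:
  λ = 4: with am = 5 and gm = 2, the partition is not yet determined (e.g. several partitions of 5 into 2 parts exist). Let N = A − (4)·I. Computing rank(N^1) = 3, rank(N^2) = 1, rank(N^3) = 0; the number of blocks of size ≥ j is rank(N^{j−1}) − rank(N^j), giving [2, 2, 1]. So we have 1 block(s) of size 3, 1 block(s) of size 2 → block sizes [3, 2]

Assembling the blocks gives a Jordan form
J =
  [4, 1, 0, 0, 0]
  [0, 4, 1, 0, 0]
  [0, 0, 4, 0, 0]
  [0, 0, 0, 4, 1]
  [0, 0, 0, 0, 4]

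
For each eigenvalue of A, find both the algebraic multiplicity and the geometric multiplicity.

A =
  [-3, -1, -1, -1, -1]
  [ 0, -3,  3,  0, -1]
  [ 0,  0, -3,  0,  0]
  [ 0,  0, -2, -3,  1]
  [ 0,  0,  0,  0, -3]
λ = -3: alg = 5, geom = 2

Step 1 — factor the characteristic polynomial to read off the algebraic multiplicities:
  χ_A(x) = (x + 3)^5

Step 2 — compute geometric multiplicities via the rank-nullity identity g(λ) = n − rank(A − λI):
  rank(A − (-3)·I) = 3, so dim ker(A − (-3)·I) = n − 3 = 2

Summary:
  λ = -3: algebraic multiplicity = 5, geometric multiplicity = 2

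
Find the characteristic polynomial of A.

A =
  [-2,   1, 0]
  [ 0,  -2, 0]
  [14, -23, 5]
x^3 - x^2 - 16*x - 20

Expanding det(x·I − A) (e.g. by cofactor expansion or by noting that A is similar to its Jordan form J, which has the same characteristic polynomial as A) gives
  χ_A(x) = x^3 - x^2 - 16*x - 20
which factors as (x - 5)*(x + 2)^2. The eigenvalues (with algebraic multiplicities) are λ = -2 with multiplicity 2, λ = 5 with multiplicity 1.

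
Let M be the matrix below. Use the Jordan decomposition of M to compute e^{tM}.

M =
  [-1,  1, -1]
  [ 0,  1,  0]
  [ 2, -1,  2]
e^{tM} =
  [2 - exp(t), exp(t) - 1, 1 - exp(t)]
  [0, exp(t), 0]
  [2*exp(t) - 2, 1 - exp(t), 2*exp(t) - 1]

Strategy: write M = P · J · P⁻¹ where J is a Jordan canonical form, so e^{tM} = P · e^{tJ} · P⁻¹, and e^{tJ} can be computed block-by-block.

M has Jordan form
J =
  [0, 0, 0]
  [0, 1, 0]
  [0, 0, 1]
(up to reordering of blocks).

Per-block formulas:
  For a 1×1 block at λ = 1: exp(t · [1]) = [e^(1t)].
  For a 1×1 block at λ = 0: exp(t · [0]) = [e^(0t)].

After assembling e^{tJ} and conjugating by P, we get:

e^{tM} =
  [2 - exp(t), exp(t) - 1, 1 - exp(t)]
  [0, exp(t), 0]
  [2*exp(t) - 2, 1 - exp(t), 2*exp(t) - 1]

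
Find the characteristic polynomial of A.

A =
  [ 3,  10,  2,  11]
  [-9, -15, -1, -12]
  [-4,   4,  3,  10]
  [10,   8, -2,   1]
x^4 + 8*x^3 + 18*x^2 + 16*x + 5

Expanding det(x·I − A) (e.g. by cofactor expansion or by noting that A is similar to its Jordan form J, which has the same characteristic polynomial as A) gives
  χ_A(x) = x^4 + 8*x^3 + 18*x^2 + 16*x + 5
which factors as (x + 1)^3*(x + 5). The eigenvalues (with algebraic multiplicities) are λ = -5 with multiplicity 1, λ = -1 with multiplicity 3.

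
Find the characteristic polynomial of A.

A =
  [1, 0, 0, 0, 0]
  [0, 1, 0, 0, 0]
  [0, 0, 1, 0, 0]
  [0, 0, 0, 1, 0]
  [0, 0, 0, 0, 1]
x^5 - 5*x^4 + 10*x^3 - 10*x^2 + 5*x - 1

Expanding det(x·I − A) (e.g. by cofactor expansion or by noting that A is similar to its Jordan form J, which has the same characteristic polynomial as A) gives
  χ_A(x) = x^5 - 5*x^4 + 10*x^3 - 10*x^2 + 5*x - 1
which factors as (x - 1)^5. The eigenvalues (with algebraic multiplicities) are λ = 1 with multiplicity 5.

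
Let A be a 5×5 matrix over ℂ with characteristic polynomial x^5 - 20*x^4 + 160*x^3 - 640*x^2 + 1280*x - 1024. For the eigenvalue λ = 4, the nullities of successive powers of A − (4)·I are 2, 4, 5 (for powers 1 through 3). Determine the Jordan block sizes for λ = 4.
Block sizes for λ = 4: [3, 2]

From the dimensions of kernels of powers, the number of Jordan blocks of size at least j is d_j − d_{j−1} where d_j = dim ker(N^j) (with d_0 = 0). Computing the differences gives [2, 2, 1].
The number of blocks of size exactly k is (#blocks of size ≥ k) − (#blocks of size ≥ k + 1), so the partition is: 1 block(s) of size 2, 1 block(s) of size 3.
In nonincreasing order the block sizes are [3, 2].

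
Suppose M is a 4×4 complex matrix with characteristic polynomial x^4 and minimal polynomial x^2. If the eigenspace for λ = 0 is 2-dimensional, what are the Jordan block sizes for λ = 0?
Block sizes for λ = 0: [2, 2]

Step 1 — from the characteristic polynomial, algebraic multiplicity of λ = 0 is 4. From dim ker(M − (0)·I) = 2, there are exactly 2 Jordan blocks for λ = 0.
Step 2 — from the minimal polynomial, the factor (x − 0)^2 tells us the largest block for λ = 0 has size 2.
Step 3 — with total size 4, 2 blocks, and largest block 2, the block sizes (in nonincreasing order) are [2, 2].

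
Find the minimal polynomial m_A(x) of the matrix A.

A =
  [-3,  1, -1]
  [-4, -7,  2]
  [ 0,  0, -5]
x^2 + 10*x + 25

The characteristic polynomial is χ_A(x) = (x + 5)^3, so the eigenvalues are known. The minimal polynomial is
  m_A(x) = Π_λ (x − λ)^{k_λ}
where k_λ is the size of the *largest* Jordan block for λ (equivalently, the smallest k with (A − λI)^k v = 0 for every generalised eigenvector v of λ).

  λ = -5: largest Jordan block has size 2, contributing (x + 5)^2

So m_A(x) = (x + 5)^2 = x^2 + 10*x + 25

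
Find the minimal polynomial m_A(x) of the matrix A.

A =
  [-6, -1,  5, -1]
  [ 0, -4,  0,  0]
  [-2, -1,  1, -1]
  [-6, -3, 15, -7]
x^2 + 8*x + 16

The characteristic polynomial is χ_A(x) = (x + 4)^4, so the eigenvalues are known. The minimal polynomial is
  m_A(x) = Π_λ (x − λ)^{k_λ}
where k_λ is the size of the *largest* Jordan block for λ (equivalently, the smallest k with (A − λI)^k v = 0 for every generalised eigenvector v of λ).

  λ = -4: largest Jordan block has size 2, contributing (x + 4)^2

So m_A(x) = (x + 4)^2 = x^2 + 8*x + 16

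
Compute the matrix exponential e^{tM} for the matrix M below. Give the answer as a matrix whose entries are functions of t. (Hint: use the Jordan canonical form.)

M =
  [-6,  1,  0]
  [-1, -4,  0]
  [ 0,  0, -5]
e^{tM} =
  [-t*exp(-5*t) + exp(-5*t), t*exp(-5*t), 0]
  [-t*exp(-5*t), t*exp(-5*t) + exp(-5*t), 0]
  [0, 0, exp(-5*t)]

Strategy: write M = P · J · P⁻¹ where J is a Jordan canonical form, so e^{tM} = P · e^{tJ} · P⁻¹, and e^{tJ} can be computed block-by-block.

M has Jordan form
J =
  [-5,  1,  0]
  [ 0, -5,  0]
  [ 0,  0, -5]
(up to reordering of blocks).

Per-block formulas:
  For a 1×1 block at λ = -5: exp(t · [-5]) = [e^(-5t)].
  For a 2×2 Jordan block J_2(-5): exp(t · J_2(-5)) = e^(-5t)·(I + t·N), where N is the 2×2 nilpotent shift.

After assembling e^{tJ} and conjugating by P, we get:

e^{tM} =
  [-t*exp(-5*t) + exp(-5*t), t*exp(-5*t), 0]
  [-t*exp(-5*t), t*exp(-5*t) + exp(-5*t), 0]
  [0, 0, exp(-5*t)]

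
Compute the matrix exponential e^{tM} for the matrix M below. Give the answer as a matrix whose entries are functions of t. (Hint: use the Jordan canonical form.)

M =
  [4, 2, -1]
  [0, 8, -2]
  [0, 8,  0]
e^{tM} =
  [exp(4*t), 2*t*exp(4*t), -t*exp(4*t)]
  [0, 4*t*exp(4*t) + exp(4*t), -2*t*exp(4*t)]
  [0, 8*t*exp(4*t), -4*t*exp(4*t) + exp(4*t)]

Strategy: write M = P · J · P⁻¹ where J is a Jordan canonical form, so e^{tM} = P · e^{tJ} · P⁻¹, and e^{tJ} can be computed block-by-block.

M has Jordan form
J =
  [4, 1, 0]
  [0, 4, 0]
  [0, 0, 4]
(up to reordering of blocks).

Per-block formulas:
  For a 1×1 block at λ = 4: exp(t · [4]) = [e^(4t)].
  For a 2×2 Jordan block J_2(4): exp(t · J_2(4)) = e^(4t)·(I + t·N), where N is the 2×2 nilpotent shift.

After assembling e^{tJ} and conjugating by P, we get:

e^{tM} =
  [exp(4*t), 2*t*exp(4*t), -t*exp(4*t)]
  [0, 4*t*exp(4*t) + exp(4*t), -2*t*exp(4*t)]
  [0, 8*t*exp(4*t), -4*t*exp(4*t) + exp(4*t)]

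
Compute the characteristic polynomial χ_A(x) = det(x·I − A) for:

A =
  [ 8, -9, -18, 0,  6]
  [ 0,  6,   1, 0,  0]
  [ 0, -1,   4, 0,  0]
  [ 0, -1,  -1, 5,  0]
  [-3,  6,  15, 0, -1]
x^5 - 22*x^4 + 190*x^3 - 800*x^2 + 1625*x - 1250

Expanding det(x·I − A) (e.g. by cofactor expansion or by noting that A is similar to its Jordan form J, which has the same characteristic polynomial as A) gives
  χ_A(x) = x^5 - 22*x^4 + 190*x^3 - 800*x^2 + 1625*x - 1250
which factors as (x - 5)^4*(x - 2). The eigenvalues (with algebraic multiplicities) are λ = 2 with multiplicity 1, λ = 5 with multiplicity 4.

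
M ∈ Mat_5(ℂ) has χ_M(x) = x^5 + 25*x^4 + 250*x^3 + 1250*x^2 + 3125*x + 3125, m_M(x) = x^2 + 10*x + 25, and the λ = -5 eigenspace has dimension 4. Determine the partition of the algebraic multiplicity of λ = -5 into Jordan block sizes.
Block sizes for λ = -5: [2, 1, 1, 1]

Step 1 — from the characteristic polynomial, algebraic multiplicity of λ = -5 is 5. From dim ker(M − (-5)·I) = 4, there are exactly 4 Jordan blocks for λ = -5.
Step 2 — from the minimal polynomial, the factor (x + 5)^2 tells us the largest block for λ = -5 has size 2.
Step 3 — with total size 5, 4 blocks, and largest block 2, the block sizes (in nonincreasing order) are [2, 1, 1, 1].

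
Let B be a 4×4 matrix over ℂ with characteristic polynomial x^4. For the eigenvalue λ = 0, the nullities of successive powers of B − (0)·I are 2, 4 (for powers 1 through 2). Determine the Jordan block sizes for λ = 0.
Block sizes for λ = 0: [2, 2]

From the dimensions of kernels of powers, the number of Jordan blocks of size at least j is d_j − d_{j−1} where d_j = dim ker(N^j) (with d_0 = 0). Computing the differences gives [2, 2].
The number of blocks of size exactly k is (#blocks of size ≥ k) − (#blocks of size ≥ k + 1), so the partition is: 2 block(s) of size 2.
In nonincreasing order the block sizes are [2, 2].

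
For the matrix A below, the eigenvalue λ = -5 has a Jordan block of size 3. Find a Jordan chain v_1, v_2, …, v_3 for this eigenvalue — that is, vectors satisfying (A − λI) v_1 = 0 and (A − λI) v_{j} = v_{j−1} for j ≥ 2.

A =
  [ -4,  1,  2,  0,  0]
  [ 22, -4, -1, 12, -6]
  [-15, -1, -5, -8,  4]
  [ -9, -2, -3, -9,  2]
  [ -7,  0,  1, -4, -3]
A Jordan chain for λ = -5 of length 3:
v_1 = (-7, -7, 7, 14, 0)ᵀ
v_2 = (1, 22, -15, -9, -7)ᵀ
v_3 = (1, 0, 0, 0, 0)ᵀ

Let N = A − (-5)·I. We want v_3 with N^3 v_3 = 0 but N^2 v_3 ≠ 0; then v_{j-1} := N · v_j for j = 3, …, 2.

Pick v_3 = (1, 0, 0, 0, 0)ᵀ.
Then v_2 = N · v_3 = (1, 22, -15, -9, -7)ᵀ.
Then v_1 = N · v_2 = (-7, -7, 7, 14, 0)ᵀ.

Sanity check: (A − (-5)·I) v_1 = (0, 0, 0, 0, 0)ᵀ = 0. ✓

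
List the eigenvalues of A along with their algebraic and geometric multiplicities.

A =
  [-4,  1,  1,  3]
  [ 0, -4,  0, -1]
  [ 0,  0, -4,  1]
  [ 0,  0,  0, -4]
λ = -4: alg = 4, geom = 2

Step 1 — factor the characteristic polynomial to read off the algebraic multiplicities:
  χ_A(x) = (x + 4)^4

Step 2 — compute geometric multiplicities via the rank-nullity identity g(λ) = n − rank(A − λI):
  rank(A − (-4)·I) = 2, so dim ker(A − (-4)·I) = n − 2 = 2

Summary:
  λ = -4: algebraic multiplicity = 4, geometric multiplicity = 2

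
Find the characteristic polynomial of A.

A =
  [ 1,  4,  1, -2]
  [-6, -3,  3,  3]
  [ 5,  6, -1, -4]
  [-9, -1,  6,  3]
x^4

Expanding det(x·I − A) (e.g. by cofactor expansion or by noting that A is similar to its Jordan form J, which has the same characteristic polynomial as A) gives
  χ_A(x) = x^4
which factors as x^4. The eigenvalues (with algebraic multiplicities) are λ = 0 with multiplicity 4.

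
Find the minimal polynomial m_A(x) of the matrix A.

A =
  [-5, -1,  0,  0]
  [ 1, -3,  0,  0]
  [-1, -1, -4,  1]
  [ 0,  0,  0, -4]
x^2 + 8*x + 16

The characteristic polynomial is χ_A(x) = (x + 4)^4, so the eigenvalues are known. The minimal polynomial is
  m_A(x) = Π_λ (x − λ)^{k_λ}
where k_λ is the size of the *largest* Jordan block for λ (equivalently, the smallest k with (A − λI)^k v = 0 for every generalised eigenvector v of λ).

  λ = -4: largest Jordan block has size 2, contributing (x + 4)^2

So m_A(x) = (x + 4)^2 = x^2 + 8*x + 16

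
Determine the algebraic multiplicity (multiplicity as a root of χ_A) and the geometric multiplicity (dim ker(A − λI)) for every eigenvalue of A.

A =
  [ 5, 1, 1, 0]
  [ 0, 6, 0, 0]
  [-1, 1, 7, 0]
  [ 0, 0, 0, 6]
λ = 6: alg = 4, geom = 3

Step 1 — factor the characteristic polynomial to read off the algebraic multiplicities:
  χ_A(x) = (x - 6)^4

Step 2 — compute geometric multiplicities via the rank-nullity identity g(λ) = n − rank(A − λI):
  rank(A − (6)·I) = 1, so dim ker(A − (6)·I) = n − 1 = 3

Summary:
  λ = 6: algebraic multiplicity = 4, geometric multiplicity = 3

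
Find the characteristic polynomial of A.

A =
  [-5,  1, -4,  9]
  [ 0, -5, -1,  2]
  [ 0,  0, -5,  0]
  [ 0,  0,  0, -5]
x^4 + 20*x^3 + 150*x^2 + 500*x + 625

Expanding det(x·I − A) (e.g. by cofactor expansion or by noting that A is similar to its Jordan form J, which has the same characteristic polynomial as A) gives
  χ_A(x) = x^4 + 20*x^3 + 150*x^2 + 500*x + 625
which factors as (x + 5)^4. The eigenvalues (with algebraic multiplicities) are λ = -5 with multiplicity 4.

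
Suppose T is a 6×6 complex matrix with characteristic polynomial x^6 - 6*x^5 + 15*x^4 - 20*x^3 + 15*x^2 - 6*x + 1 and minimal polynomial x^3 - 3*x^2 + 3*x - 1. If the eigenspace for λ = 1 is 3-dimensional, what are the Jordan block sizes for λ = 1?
Block sizes for λ = 1: [3, 2, 1]

Step 1 — from the characteristic polynomial, algebraic multiplicity of λ = 1 is 6. From dim ker(T − (1)·I) = 3, there are exactly 3 Jordan blocks for λ = 1.
Step 2 — from the minimal polynomial, the factor (x − 1)^3 tells us the largest block for λ = 1 has size 3.
Step 3 — with total size 6, 3 blocks, and largest block 3, the block sizes (in nonincreasing order) are [3, 2, 1].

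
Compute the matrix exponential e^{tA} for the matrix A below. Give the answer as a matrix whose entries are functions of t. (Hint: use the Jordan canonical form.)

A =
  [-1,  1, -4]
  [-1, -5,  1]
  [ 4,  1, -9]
e^{tA} =
  [-t^2*exp(-5*t)/2 + 4*t*exp(-5*t) + exp(-5*t), t*exp(-5*t), t^2*exp(-5*t)/2 - 4*t*exp(-5*t)]
  [-t*exp(-5*t), exp(-5*t), t*exp(-5*t)]
  [-t^2*exp(-5*t)/2 + 4*t*exp(-5*t), t*exp(-5*t), t^2*exp(-5*t)/2 - 4*t*exp(-5*t) + exp(-5*t)]

Strategy: write A = P · J · P⁻¹ where J is a Jordan canonical form, so e^{tA} = P · e^{tJ} · P⁻¹, and e^{tJ} can be computed block-by-block.

A has Jordan form
J =
  [-5,  1,  0]
  [ 0, -5,  1]
  [ 0,  0, -5]
(up to reordering of blocks).

Per-block formulas:
  For a 3×3 Jordan block J_3(-5): exp(t · J_3(-5)) = e^(-5t)·(I + t·N + (t^2/2)·N^2), where N is the 3×3 nilpotent shift.

After assembling e^{tJ} and conjugating by P, we get:

e^{tA} =
  [-t^2*exp(-5*t)/2 + 4*t*exp(-5*t) + exp(-5*t), t*exp(-5*t), t^2*exp(-5*t)/2 - 4*t*exp(-5*t)]
  [-t*exp(-5*t), exp(-5*t), t*exp(-5*t)]
  [-t^2*exp(-5*t)/2 + 4*t*exp(-5*t), t*exp(-5*t), t^2*exp(-5*t)/2 - 4*t*exp(-5*t) + exp(-5*t)]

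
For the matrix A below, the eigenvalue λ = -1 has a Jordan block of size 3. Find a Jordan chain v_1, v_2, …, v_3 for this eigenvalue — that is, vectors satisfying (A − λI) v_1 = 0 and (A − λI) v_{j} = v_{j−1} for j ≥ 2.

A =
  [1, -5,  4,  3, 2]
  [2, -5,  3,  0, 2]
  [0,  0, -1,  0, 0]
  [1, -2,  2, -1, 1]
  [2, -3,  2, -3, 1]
A Jordan chain for λ = -1 of length 3:
v_1 = (1, 0, 0, 0, -1)ᵀ
v_2 = (2, 2, 0, 1, 2)ᵀ
v_3 = (1, 0, 0, 0, 0)ᵀ

Let N = A − (-1)·I. We want v_3 with N^3 v_3 = 0 but N^2 v_3 ≠ 0; then v_{j-1} := N · v_j for j = 3, …, 2.

Pick v_3 = (1, 0, 0, 0, 0)ᵀ.
Then v_2 = N · v_3 = (2, 2, 0, 1, 2)ᵀ.
Then v_1 = N · v_2 = (1, 0, 0, 0, -1)ᵀ.

Sanity check: (A − (-1)·I) v_1 = (0, 0, 0, 0, 0)ᵀ = 0. ✓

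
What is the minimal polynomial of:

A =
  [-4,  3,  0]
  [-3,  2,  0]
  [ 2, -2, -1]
x^2 + 2*x + 1

The characteristic polynomial is χ_A(x) = (x + 1)^3, so the eigenvalues are known. The minimal polynomial is
  m_A(x) = Π_λ (x − λ)^{k_λ}
where k_λ is the size of the *largest* Jordan block for λ (equivalently, the smallest k with (A − λI)^k v = 0 for every generalised eigenvector v of λ).

  λ = -1: largest Jordan block has size 2, contributing (x + 1)^2

So m_A(x) = (x + 1)^2 = x^2 + 2*x + 1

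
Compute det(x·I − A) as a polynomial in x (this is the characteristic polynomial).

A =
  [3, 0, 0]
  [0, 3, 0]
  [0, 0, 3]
x^3 - 9*x^2 + 27*x - 27

Expanding det(x·I − A) (e.g. by cofactor expansion or by noting that A is similar to its Jordan form J, which has the same characteristic polynomial as A) gives
  χ_A(x) = x^3 - 9*x^2 + 27*x - 27
which factors as (x - 3)^3. The eigenvalues (with algebraic multiplicities) are λ = 3 with multiplicity 3.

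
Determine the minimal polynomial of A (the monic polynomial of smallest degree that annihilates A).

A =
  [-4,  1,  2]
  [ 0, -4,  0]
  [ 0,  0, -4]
x^2 + 8*x + 16

The characteristic polynomial is χ_A(x) = (x + 4)^3, so the eigenvalues are known. The minimal polynomial is
  m_A(x) = Π_λ (x − λ)^{k_λ}
where k_λ is the size of the *largest* Jordan block for λ (equivalently, the smallest k with (A − λI)^k v = 0 for every generalised eigenvector v of λ).

  λ = -4: largest Jordan block has size 2, contributing (x + 4)^2

So m_A(x) = (x + 4)^2 = x^2 + 8*x + 16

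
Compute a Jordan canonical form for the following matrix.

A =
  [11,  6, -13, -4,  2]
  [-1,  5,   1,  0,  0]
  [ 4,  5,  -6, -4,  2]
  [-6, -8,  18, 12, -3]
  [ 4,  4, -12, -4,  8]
J_3(6) ⊕ J_2(6)

The characteristic polynomial is
  det(x·I − A) = x^5 - 30*x^4 + 360*x^3 - 2160*x^2 + 6480*x - 7776 = (x - 6)^5

Eigenvalues and multiplicities (the geometric multiplicity of λ is n − rank(A − λI), which equals the number of Jordan blocks for λ):
  λ = 6: algebraic multiplicity = 5, geometric multiplicity = 2

Determining the block sizes for each eigenvalue:
  λ = 6: with am = 5 and gm = 2, the partition is not yet determined (e.g. several partitions of 5 into 2 parts exist). Let N = A − (6)·I. Computing rank(N^1) = 3, rank(N^2) = 1, rank(N^3) = 0; the number of blocks of size ≥ j is rank(N^{j−1}) − rank(N^j), giving [2, 2, 1]. So we have 1 block(s) of size 3, 1 block(s) of size 2 → block sizes [3, 2]

Assembling the blocks gives a Jordan form
J =
  [6, 1, 0, 0, 0]
  [0, 6, 1, 0, 0]
  [0, 0, 6, 0, 0]
  [0, 0, 0, 6, 1]
  [0, 0, 0, 0, 6]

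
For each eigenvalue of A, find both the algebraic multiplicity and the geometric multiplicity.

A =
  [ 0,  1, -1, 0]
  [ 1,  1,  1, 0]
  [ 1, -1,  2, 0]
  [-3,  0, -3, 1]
λ = 1: alg = 4, geom = 2

Step 1 — factor the characteristic polynomial to read off the algebraic multiplicities:
  χ_A(x) = (x - 1)^4

Step 2 — compute geometric multiplicities via the rank-nullity identity g(λ) = n − rank(A − λI):
  rank(A − (1)·I) = 2, so dim ker(A − (1)·I) = n − 2 = 2

Summary:
  λ = 1: algebraic multiplicity = 4, geometric multiplicity = 2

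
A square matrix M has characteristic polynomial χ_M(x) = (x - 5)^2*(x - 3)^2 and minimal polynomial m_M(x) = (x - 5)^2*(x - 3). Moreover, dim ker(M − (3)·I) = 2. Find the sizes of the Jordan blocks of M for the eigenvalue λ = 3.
Block sizes for λ = 3: [1, 1]

Step 1 — from the characteristic polynomial, algebraic multiplicity of λ = 3 is 2. From dim ker(M − (3)·I) = 2, there are exactly 2 Jordan blocks for λ = 3.
Step 2 — from the minimal polynomial, the factor (x − 3) tells us the largest block for λ = 3 has size 1.
Step 3 — with total size 2, 2 blocks, and largest block 1, the block sizes (in nonincreasing order) are [1, 1].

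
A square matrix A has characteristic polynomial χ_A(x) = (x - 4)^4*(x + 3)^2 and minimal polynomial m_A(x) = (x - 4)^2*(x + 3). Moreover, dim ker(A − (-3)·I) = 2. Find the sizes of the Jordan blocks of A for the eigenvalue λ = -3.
Block sizes for λ = -3: [1, 1]

Step 1 — from the characteristic polynomial, algebraic multiplicity of λ = -3 is 2. From dim ker(A − (-3)·I) = 2, there are exactly 2 Jordan blocks for λ = -3.
Step 2 — from the minimal polynomial, the factor (x + 3) tells us the largest block for λ = -3 has size 1.
Step 3 — with total size 2, 2 blocks, and largest block 1, the block sizes (in nonincreasing order) are [1, 1].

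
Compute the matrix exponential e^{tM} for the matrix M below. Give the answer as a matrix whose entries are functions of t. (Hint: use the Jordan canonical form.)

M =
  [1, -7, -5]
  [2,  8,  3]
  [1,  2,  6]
e^{tM} =
  [-3*t^2*exp(5*t)/2 - 4*t*exp(5*t) + exp(5*t), -3*t^2*exp(5*t)/2 - 7*t*exp(5*t), -3*t^2*exp(5*t) - 5*t*exp(5*t)]
  [t^2*exp(5*t)/2 + 2*t*exp(5*t), t^2*exp(5*t)/2 + 3*t*exp(5*t) + exp(5*t), t^2*exp(5*t) + 3*t*exp(5*t)]
  [t^2*exp(5*t)/2 + t*exp(5*t), t^2*exp(5*t)/2 + 2*t*exp(5*t), t^2*exp(5*t) + t*exp(5*t) + exp(5*t)]

Strategy: write M = P · J · P⁻¹ where J is a Jordan canonical form, so e^{tM} = P · e^{tJ} · P⁻¹, and e^{tJ} can be computed block-by-block.

M has Jordan form
J =
  [5, 1, 0]
  [0, 5, 1]
  [0, 0, 5]
(up to reordering of blocks).

Per-block formulas:
  For a 3×3 Jordan block J_3(5): exp(t · J_3(5)) = e^(5t)·(I + t·N + (t^2/2)·N^2), where N is the 3×3 nilpotent shift.

After assembling e^{tJ} and conjugating by P, we get:

e^{tM} =
  [-3*t^2*exp(5*t)/2 - 4*t*exp(5*t) + exp(5*t), -3*t^2*exp(5*t)/2 - 7*t*exp(5*t), -3*t^2*exp(5*t) - 5*t*exp(5*t)]
  [t^2*exp(5*t)/2 + 2*t*exp(5*t), t^2*exp(5*t)/2 + 3*t*exp(5*t) + exp(5*t), t^2*exp(5*t) + 3*t*exp(5*t)]
  [t^2*exp(5*t)/2 + t*exp(5*t), t^2*exp(5*t)/2 + 2*t*exp(5*t), t^2*exp(5*t) + t*exp(5*t) + exp(5*t)]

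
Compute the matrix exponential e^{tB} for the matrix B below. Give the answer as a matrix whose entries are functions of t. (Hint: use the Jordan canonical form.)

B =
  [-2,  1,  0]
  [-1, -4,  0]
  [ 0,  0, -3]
e^{tB} =
  [t*exp(-3*t) + exp(-3*t), t*exp(-3*t), 0]
  [-t*exp(-3*t), -t*exp(-3*t) + exp(-3*t), 0]
  [0, 0, exp(-3*t)]

Strategy: write B = P · J · P⁻¹ where J is a Jordan canonical form, so e^{tB} = P · e^{tJ} · P⁻¹, and e^{tJ} can be computed block-by-block.

B has Jordan form
J =
  [-3,  1,  0]
  [ 0, -3,  0]
  [ 0,  0, -3]
(up to reordering of blocks).

Per-block formulas:
  For a 2×2 Jordan block J_2(-3): exp(t · J_2(-3)) = e^(-3t)·(I + t·N), where N is the 2×2 nilpotent shift.
  For a 1×1 block at λ = -3: exp(t · [-3]) = [e^(-3t)].

After assembling e^{tJ} and conjugating by P, we get:

e^{tB} =
  [t*exp(-3*t) + exp(-3*t), t*exp(-3*t), 0]
  [-t*exp(-3*t), -t*exp(-3*t) + exp(-3*t), 0]
  [0, 0, exp(-3*t)]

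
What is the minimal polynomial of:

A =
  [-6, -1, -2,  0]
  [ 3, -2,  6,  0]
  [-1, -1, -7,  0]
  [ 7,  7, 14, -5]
x^2 + 10*x + 25

The characteristic polynomial is χ_A(x) = (x + 5)^4, so the eigenvalues are known. The minimal polynomial is
  m_A(x) = Π_λ (x − λ)^{k_λ}
where k_λ is the size of the *largest* Jordan block for λ (equivalently, the smallest k with (A − λI)^k v = 0 for every generalised eigenvector v of λ).

  λ = -5: largest Jordan block has size 2, contributing (x + 5)^2

So m_A(x) = (x + 5)^2 = x^2 + 10*x + 25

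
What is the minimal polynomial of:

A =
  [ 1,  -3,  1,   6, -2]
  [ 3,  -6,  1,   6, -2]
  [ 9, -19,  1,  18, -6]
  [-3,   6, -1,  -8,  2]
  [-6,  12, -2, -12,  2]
x^3 + 6*x^2 + 12*x + 8

The characteristic polynomial is χ_A(x) = (x + 2)^5, so the eigenvalues are known. The minimal polynomial is
  m_A(x) = Π_λ (x − λ)^{k_λ}
where k_λ is the size of the *largest* Jordan block for λ (equivalently, the smallest k with (A − λI)^k v = 0 for every generalised eigenvector v of λ).

  λ = -2: largest Jordan block has size 3, contributing (x + 2)^3

So m_A(x) = (x + 2)^3 = x^3 + 6*x^2 + 12*x + 8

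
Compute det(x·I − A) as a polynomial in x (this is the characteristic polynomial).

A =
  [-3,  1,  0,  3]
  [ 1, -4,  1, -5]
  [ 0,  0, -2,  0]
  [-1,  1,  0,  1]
x^4 + 8*x^3 + 24*x^2 + 32*x + 16

Expanding det(x·I − A) (e.g. by cofactor expansion or by noting that A is similar to its Jordan form J, which has the same characteristic polynomial as A) gives
  χ_A(x) = x^4 + 8*x^3 + 24*x^2 + 32*x + 16
which factors as (x + 2)^4. The eigenvalues (with algebraic multiplicities) are λ = -2 with multiplicity 4.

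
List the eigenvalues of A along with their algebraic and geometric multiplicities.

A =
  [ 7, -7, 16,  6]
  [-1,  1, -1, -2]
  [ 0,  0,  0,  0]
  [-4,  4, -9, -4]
λ = 0: alg = 3, geom = 1; λ = 4: alg = 1, geom = 1

Step 1 — factor the characteristic polynomial to read off the algebraic multiplicities:
  χ_A(x) = x^3*(x - 4)

Step 2 — compute geometric multiplicities via the rank-nullity identity g(λ) = n − rank(A − λI):
  rank(A − (0)·I) = 3, so dim ker(A − (0)·I) = n − 3 = 1
  rank(A − (4)·I) = 3, so dim ker(A − (4)·I) = n − 3 = 1

Summary:
  λ = 0: algebraic multiplicity = 3, geometric multiplicity = 1
  λ = 4: algebraic multiplicity = 1, geometric multiplicity = 1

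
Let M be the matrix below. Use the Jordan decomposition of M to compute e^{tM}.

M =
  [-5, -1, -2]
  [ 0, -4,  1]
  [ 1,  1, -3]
e^{tM} =
  [-t^2*exp(-4*t)/2 - t*exp(-4*t) + exp(-4*t), -t^2*exp(-4*t)/2 - t*exp(-4*t), -t^2*exp(-4*t)/2 - 2*t*exp(-4*t)]
  [t^2*exp(-4*t)/2, t^2*exp(-4*t)/2 + exp(-4*t), t^2*exp(-4*t)/2 + t*exp(-4*t)]
  [t*exp(-4*t), t*exp(-4*t), t*exp(-4*t) + exp(-4*t)]

Strategy: write M = P · J · P⁻¹ where J is a Jordan canonical form, so e^{tM} = P · e^{tJ} · P⁻¹, and e^{tJ} can be computed block-by-block.

M has Jordan form
J =
  [-4,  1,  0]
  [ 0, -4,  1]
  [ 0,  0, -4]
(up to reordering of blocks).

Per-block formulas:
  For a 3×3 Jordan block J_3(-4): exp(t · J_3(-4)) = e^(-4t)·(I + t·N + (t^2/2)·N^2), where N is the 3×3 nilpotent shift.

After assembling e^{tJ} and conjugating by P, we get:

e^{tM} =
  [-t^2*exp(-4*t)/2 - t*exp(-4*t) + exp(-4*t), -t^2*exp(-4*t)/2 - t*exp(-4*t), -t^2*exp(-4*t)/2 - 2*t*exp(-4*t)]
  [t^2*exp(-4*t)/2, t^2*exp(-4*t)/2 + exp(-4*t), t^2*exp(-4*t)/2 + t*exp(-4*t)]
  [t*exp(-4*t), t*exp(-4*t), t*exp(-4*t) + exp(-4*t)]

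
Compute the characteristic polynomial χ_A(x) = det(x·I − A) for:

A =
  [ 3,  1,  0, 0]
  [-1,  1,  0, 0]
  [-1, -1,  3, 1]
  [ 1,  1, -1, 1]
x^4 - 8*x^3 + 24*x^2 - 32*x + 16

Expanding det(x·I − A) (e.g. by cofactor expansion or by noting that A is similar to its Jordan form J, which has the same characteristic polynomial as A) gives
  χ_A(x) = x^4 - 8*x^3 + 24*x^2 - 32*x + 16
which factors as (x - 2)^4. The eigenvalues (with algebraic multiplicities) are λ = 2 with multiplicity 4.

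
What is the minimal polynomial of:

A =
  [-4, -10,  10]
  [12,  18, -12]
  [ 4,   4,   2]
x^2 - 10*x + 24

The characteristic polynomial is χ_A(x) = (x - 6)^2*(x - 4), so the eigenvalues are known. The minimal polynomial is
  m_A(x) = Π_λ (x − λ)^{k_λ}
where k_λ is the size of the *largest* Jordan block for λ (equivalently, the smallest k with (A − λI)^k v = 0 for every generalised eigenvector v of λ).

  λ = 4: largest Jordan block has size 1, contributing (x − 4)
  λ = 6: largest Jordan block has size 1, contributing (x − 6)

So m_A(x) = (x - 6)*(x - 4) = x^2 - 10*x + 24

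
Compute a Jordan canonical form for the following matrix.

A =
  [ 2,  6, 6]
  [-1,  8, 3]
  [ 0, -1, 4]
J_1(4) ⊕ J_2(5)

The characteristic polynomial is
  det(x·I − A) = x^3 - 14*x^2 + 65*x - 100 = (x - 5)^2*(x - 4)

Eigenvalues and multiplicities (the geometric multiplicity of λ is n − rank(A − λI), which equals the number of Jordan blocks for λ):
  λ = 4: algebraic multiplicity = 1, geometric multiplicity = 1
  λ = 5: algebraic multiplicity = 2, geometric multiplicity = 1

Determining the block sizes for each eigenvalue:
  λ = 4: one block (gm = 1), so the single block has size am = 1 → block sizes [1]
  λ = 5: one block (gm = 1), so the single block has size am = 2 → block sizes [2]

Assembling the blocks gives a Jordan form
J =
  [4, 0, 0]
  [0, 5, 1]
  [0, 0, 5]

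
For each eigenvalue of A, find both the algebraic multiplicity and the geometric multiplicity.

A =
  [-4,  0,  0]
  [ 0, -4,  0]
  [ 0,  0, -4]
λ = -4: alg = 3, geom = 3

Step 1 — factor the characteristic polynomial to read off the algebraic multiplicities:
  χ_A(x) = (x + 4)^3

Step 2 — compute geometric multiplicities via the rank-nullity identity g(λ) = n − rank(A − λI):
  rank(A − (-4)·I) = 0, so dim ker(A − (-4)·I) = n − 0 = 3

Summary:
  λ = -4: algebraic multiplicity = 3, geometric multiplicity = 3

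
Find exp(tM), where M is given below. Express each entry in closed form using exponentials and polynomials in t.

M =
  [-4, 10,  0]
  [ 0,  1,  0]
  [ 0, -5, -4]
e^{tM} =
  [exp(-4*t), 2*exp(t) - 2*exp(-4*t), 0]
  [0, exp(t), 0]
  [0, -exp(t) + exp(-4*t), exp(-4*t)]

Strategy: write M = P · J · P⁻¹ where J is a Jordan canonical form, so e^{tM} = P · e^{tJ} · P⁻¹, and e^{tJ} can be computed block-by-block.

M has Jordan form
J =
  [-4,  0, 0]
  [ 0, -4, 0]
  [ 0,  0, 1]
(up to reordering of blocks).

Per-block formulas:
  For a 1×1 block at λ = -4: exp(t · [-4]) = [e^(-4t)].
  For a 1×1 block at λ = 1: exp(t · [1]) = [e^(1t)].

After assembling e^{tJ} and conjugating by P, we get:

e^{tM} =
  [exp(-4*t), 2*exp(t) - 2*exp(-4*t), 0]
  [0, exp(t), 0]
  [0, -exp(t) + exp(-4*t), exp(-4*t)]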